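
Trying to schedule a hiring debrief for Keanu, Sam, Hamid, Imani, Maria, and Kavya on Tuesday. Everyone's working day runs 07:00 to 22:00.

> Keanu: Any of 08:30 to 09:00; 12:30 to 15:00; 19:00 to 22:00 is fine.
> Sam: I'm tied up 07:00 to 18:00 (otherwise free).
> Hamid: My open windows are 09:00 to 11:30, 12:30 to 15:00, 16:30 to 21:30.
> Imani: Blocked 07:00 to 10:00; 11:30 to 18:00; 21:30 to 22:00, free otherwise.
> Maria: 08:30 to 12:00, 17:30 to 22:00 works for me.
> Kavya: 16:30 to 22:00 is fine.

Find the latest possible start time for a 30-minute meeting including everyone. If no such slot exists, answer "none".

21:00

Keanu free: 08:30-09:00, 12:30-15:00, 19:00-22:00.
Sam free: 18:00-22:00 (invert busy blocks within the working day).
Hamid free: 09:00-11:30, 12:30-15:00, 16:30-21:30.
Imani free: 10:00-11:30, 18:00-21:30 (invert busy blocks within the working day).
Maria free: 08:30-12:00, 17:30-22:00.
Kavya free: 16:30-22:00.
Keanu ∩ Sam: 19:00-22:00.
Keanu ∩ Sam ∩ Hamid: 19:00-21:30.
Keanu ∩ Sam ∩ Hamid ∩ Imani: 19:00-21:30.
Keanu ∩ Sam ∩ Hamid ∩ Imani ∩ Maria: 19:00-21:30.
Keanu ∩ Sam ∩ Hamid ∩ Imani ∩ Maria ∩ Kavya: 19:00-21:30.
The last common window of at least 30 minutes is 19:00-21:30; a 30-minute meeting can start as late as 21:00 and still end by 21:30.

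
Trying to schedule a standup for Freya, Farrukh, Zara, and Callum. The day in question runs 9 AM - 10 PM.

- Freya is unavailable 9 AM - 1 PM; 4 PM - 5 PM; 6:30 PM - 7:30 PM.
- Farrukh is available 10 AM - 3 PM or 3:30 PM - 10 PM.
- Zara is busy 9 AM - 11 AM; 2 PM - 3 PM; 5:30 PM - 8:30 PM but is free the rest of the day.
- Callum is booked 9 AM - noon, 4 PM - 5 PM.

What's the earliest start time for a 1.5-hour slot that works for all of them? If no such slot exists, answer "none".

20:30

Freya free: 13:00-16:00, 17:00-18:30, 19:30-22:00 (invert busy blocks within the working day).
Farrukh free: 10:00-15:00, 15:30-22:00.
Zara free: 11:00-14:00, 15:00-17:30, 20:30-22:00 (invert busy blocks within the working day).
Callum free: 12:00-16:00, 17:00-22:00 (invert busy blocks within the working day).
Freya ∩ Farrukh: 13:00-15:00, 15:30-16:00, 17:00-18:30, 19:30-22:00.
Freya ∩ Farrukh ∩ Zara: 13:00-14:00, 15:30-16:00, 17:00-17:30, 20:30-22:00.
Freya ∩ Farrukh ∩ Zara ∩ Callum: 13:00-14:00, 15:30-16:00, 17:00-17:30, 20:30-22:00.
Those are the intersection windows.
The first common window of at least 90 minutes is 20:30-22:00, so the earliest start is 20:30.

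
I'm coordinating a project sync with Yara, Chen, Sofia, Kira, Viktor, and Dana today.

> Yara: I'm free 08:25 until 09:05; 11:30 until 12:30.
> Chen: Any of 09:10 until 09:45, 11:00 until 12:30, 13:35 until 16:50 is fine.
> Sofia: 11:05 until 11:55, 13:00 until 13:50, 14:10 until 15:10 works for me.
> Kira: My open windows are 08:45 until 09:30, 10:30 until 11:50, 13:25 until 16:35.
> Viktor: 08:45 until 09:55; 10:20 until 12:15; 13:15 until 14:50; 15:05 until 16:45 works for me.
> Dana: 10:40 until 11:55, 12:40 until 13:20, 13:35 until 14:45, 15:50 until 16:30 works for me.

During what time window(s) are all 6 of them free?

11:30-11:50

Yara ∩ Chen: 11:30-12:30.
Yara ∩ Chen ∩ Sofia: 11:30-11:55.
Yara ∩ Chen ∩ Sofia ∩ Kira: 11:30-11:50.
Yara ∩ Chen ∩ Sofia ∩ Kira ∩ Viktor: 11:30-11:50.
Yara ∩ Chen ∩ Sofia ∩ Kira ∩ Viktor ∩ Dana: 11:30-11:50.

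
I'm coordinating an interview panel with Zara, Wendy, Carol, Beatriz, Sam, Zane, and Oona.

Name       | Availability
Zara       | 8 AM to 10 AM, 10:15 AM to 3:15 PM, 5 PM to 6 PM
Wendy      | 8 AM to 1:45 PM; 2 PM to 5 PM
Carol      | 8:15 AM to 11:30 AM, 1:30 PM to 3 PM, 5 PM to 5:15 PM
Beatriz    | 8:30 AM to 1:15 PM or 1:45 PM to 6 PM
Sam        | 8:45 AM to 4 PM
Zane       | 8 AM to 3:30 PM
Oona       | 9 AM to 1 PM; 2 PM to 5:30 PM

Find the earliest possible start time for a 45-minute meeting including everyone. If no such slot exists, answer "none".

09:00

Zara ∩ Wendy: 08:00-10:00, 10:15-13:45, 14:00-15:15.
Zara ∩ Wendy ∩ Carol: 08:15-10:00, 10:15-11:30, 13:30-13:45, 14:00-15:00.
Zara ∩ Wendy ∩ Carol ∩ Beatriz: 08:30-10:00, 10:15-11:30, 14:00-15:00.
Zara ∩ Wendy ∩ Carol ∩ Beatriz ∩ Sam: 08:45-10:00, 10:15-11:30, 14:00-15:00.
Zara ∩ Wendy ∩ Carol ∩ Beatriz ∩ Sam ∩ Zane: 08:45-10:00, 10:15-11:30, 14:00-15:00.
Zara ∩ Wendy ∩ Carol ∩ Beatriz ∩ Sam ∩ Zane ∩ Oona: 09:00-10:00, 10:15-11:30, 14:00-15:00.
The first common window of at least 45 minutes is 09:00-10:00, so the earliest start is 09:00.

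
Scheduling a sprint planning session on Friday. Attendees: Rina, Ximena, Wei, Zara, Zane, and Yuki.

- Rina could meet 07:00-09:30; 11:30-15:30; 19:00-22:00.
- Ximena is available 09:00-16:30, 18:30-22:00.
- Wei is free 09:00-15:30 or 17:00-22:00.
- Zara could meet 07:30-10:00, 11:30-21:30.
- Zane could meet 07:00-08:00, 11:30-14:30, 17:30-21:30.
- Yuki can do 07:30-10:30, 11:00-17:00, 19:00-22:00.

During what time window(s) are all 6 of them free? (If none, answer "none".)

11:30-14:30, 19:00-21:30

Rina ∩ Ximena: 09:00-09:30, 11:30-15:30, 19:00-22:00.
Rina ∩ Ximena ∩ Wei: 09:00-09:30, 11:30-15:30, 19:00-22:00.
Rina ∩ Ximena ∩ Wei ∩ Zara: 09:00-09:30, 11:30-15:30, 19:00-21:30.
Rina ∩ Ximena ∩ Wei ∩ Zara ∩ Zane: 11:30-14:30, 19:00-21:30.
Rina ∩ Ximena ∩ Wei ∩ Zara ∩ Zane ∩ Yuki: 11:30-14:30, 19:00-21:30.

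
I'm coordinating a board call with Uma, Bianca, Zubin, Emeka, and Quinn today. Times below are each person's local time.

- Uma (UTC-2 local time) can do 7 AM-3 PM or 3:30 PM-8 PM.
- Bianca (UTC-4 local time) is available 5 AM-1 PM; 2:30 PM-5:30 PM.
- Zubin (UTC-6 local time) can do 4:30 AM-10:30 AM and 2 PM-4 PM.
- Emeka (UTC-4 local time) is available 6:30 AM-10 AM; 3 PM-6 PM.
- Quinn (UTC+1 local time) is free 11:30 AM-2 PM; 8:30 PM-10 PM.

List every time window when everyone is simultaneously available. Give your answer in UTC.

Uma in UTC: 09:00-17:00, 17:30-22:00 (add 2h to convert from UTC-2).
Bianca in UTC: 09:00-17:00, 18:30-21:30 (add 4h to convert from UTC-4).
Zubin in UTC: 10:30-16:30, 20:00-22:00 (add 6h to convert from UTC-6).
Emeka in UTC: 10:30-14:00, 19:00-22:00 (add 4h to convert from UTC-4).
Quinn in UTC: 10:30-13:00, 19:30-21:00 (subtract 1h to convert from UTC+1).
Uma ∩ Bianca: 09:00-17:00, 18:30-21:30.
Uma ∩ Bianca ∩ Zubin: 10:30-16:30, 20:00-21:30.
Uma ∩ Bianca ∩ Zubin ∩ Emeka: 10:30-14:00, 20:00-21:30.
Uma ∩ Bianca ∩ Zubin ∩ Emeka ∩ Quinn: 10:30-13:00, 20:00-21:00.
So the common availability across everyone is 10:30-13:00, 20:00-21:00.

10:30-13:00, 20:00-21:00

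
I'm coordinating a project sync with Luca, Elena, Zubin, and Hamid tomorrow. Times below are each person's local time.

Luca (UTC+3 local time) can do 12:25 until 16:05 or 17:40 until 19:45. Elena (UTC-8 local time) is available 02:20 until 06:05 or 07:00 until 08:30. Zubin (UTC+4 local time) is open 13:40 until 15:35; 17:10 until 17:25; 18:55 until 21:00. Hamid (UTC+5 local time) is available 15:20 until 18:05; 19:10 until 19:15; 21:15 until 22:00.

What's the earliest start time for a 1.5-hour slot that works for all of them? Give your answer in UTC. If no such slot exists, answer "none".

Luca in UTC: 09:25-13:05, 14:40-16:45 (subtract 3h to convert from UTC+3).
Elena in UTC: 10:20-14:05, 15:00-16:30 (add 8h to convert from UTC-8).
Zubin in UTC: 09:40-11:35, 13:10-13:25, 14:55-17:00 (subtract 4h to convert from UTC+4).
Hamid in UTC: 10:20-13:05, 14:10-14:15, 16:15-17:00 (subtract 5h to convert from UTC+5).
Luca ∩ Elena: 10:20-13:05, 15:00-16:30.
Luca ∩ Elena ∩ Zubin: 10:20-11:35, 15:00-16:30.
Luca ∩ Elena ∩ Zubin ∩ Hamid: 10:20-11:35, 16:15-16:30.
Those are the intersection windows.
No common window is at least 90 minutes long.

none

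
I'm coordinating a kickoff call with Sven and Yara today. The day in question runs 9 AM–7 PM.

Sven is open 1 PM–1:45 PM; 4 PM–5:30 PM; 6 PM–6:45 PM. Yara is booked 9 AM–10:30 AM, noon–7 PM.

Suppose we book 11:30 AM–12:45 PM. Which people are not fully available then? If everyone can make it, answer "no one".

Sven free: 13:00-13:45, 16:00-17:30, 18:00-18:45.
Yara free: 10:30-12:00 (invert busy blocks within the working day).
Sven: not fully free for 11:30-12:45. Yara: not fully free for 11:30-12:45.

Sven, Yara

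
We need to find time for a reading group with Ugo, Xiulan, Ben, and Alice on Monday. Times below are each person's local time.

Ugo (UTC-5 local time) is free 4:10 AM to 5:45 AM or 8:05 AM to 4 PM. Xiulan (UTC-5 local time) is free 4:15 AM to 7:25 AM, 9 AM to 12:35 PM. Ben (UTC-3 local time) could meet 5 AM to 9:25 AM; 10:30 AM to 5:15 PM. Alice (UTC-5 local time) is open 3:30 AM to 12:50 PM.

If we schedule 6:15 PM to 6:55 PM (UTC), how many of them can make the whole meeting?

Ugo in UTC: 09:10-10:45, 13:05-21:00 (add 5h to convert from UTC-5).
Xiulan in UTC: 09:15-12:25, 14:00-17:35 (add 5h to convert from UTC-5).
Ben in UTC: 08:00-12:25, 13:30-20:15 (add 3h to convert from UTC-3).
Alice in UTC: 08:30-17:50 (add 5h to convert from UTC-5).
Ugo and Ben can make the full 18:15-18:55 slot — that's 2.

2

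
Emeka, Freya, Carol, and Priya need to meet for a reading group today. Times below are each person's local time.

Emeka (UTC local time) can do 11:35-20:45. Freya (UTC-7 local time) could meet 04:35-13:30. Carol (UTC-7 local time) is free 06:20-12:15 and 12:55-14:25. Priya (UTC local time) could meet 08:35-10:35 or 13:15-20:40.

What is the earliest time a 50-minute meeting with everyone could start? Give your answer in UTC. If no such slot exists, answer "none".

Emeka in UTC: 11:35-20:45.
Freya in UTC: 11:35-20:30 (add 7h to convert from UTC-7).
Carol in UTC: 13:20-19:15, 19:55-21:25 (add 7h to convert from UTC-7).
Priya in UTC: 08:35-10:35, 13:15-20:40.
Emeka ∩ Freya: 11:35-20:30.
Emeka ∩ Freya ∩ Carol: 13:20-19:15, 19:55-20:30.
Emeka ∩ Freya ∩ Carol ∩ Priya: 13:20-19:15, 19:55-20:30.
The first common window of at least 50 minutes is 13:20-19:15, so the earliest start is 13:20.

13:20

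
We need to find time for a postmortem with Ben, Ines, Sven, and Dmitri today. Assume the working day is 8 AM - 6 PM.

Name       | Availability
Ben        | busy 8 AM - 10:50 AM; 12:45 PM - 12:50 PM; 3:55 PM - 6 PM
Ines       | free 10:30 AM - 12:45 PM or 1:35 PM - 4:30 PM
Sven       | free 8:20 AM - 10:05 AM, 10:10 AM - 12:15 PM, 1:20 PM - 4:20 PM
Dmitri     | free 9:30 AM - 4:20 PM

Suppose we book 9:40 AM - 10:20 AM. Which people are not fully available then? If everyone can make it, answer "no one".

Ben, Ines, Sven

Ben free: 10:50-12:45, 12:50-15:55 (invert busy blocks within the working day).
Ines free: 10:30-12:45, 13:35-16:30.
Sven free: 08:20-10:05, 10:10-12:15, 13:20-16:20.
Dmitri free: 09:30-16:20.
Ben: not fully free for 09:40-10:20. Ines: not fully free for 09:40-10:20. Sven: not fully free for 09:40-10:20. Dmitri: free for 09:40-10:20.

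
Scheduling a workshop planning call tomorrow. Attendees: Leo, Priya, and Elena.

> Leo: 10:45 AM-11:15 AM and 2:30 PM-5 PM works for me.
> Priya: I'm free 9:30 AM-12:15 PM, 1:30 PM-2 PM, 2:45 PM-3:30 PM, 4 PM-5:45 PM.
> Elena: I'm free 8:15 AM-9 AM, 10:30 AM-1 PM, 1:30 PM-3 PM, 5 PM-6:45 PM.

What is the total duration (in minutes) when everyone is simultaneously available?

45

Leo ∩ Priya: 10:45-11:15, 14:45-15:30, 16:00-17:00.
Leo ∩ Priya ∩ Elena: 10:45-11:15, 14:45-15:00.
So the common availability across everyone is 10:45-11:15, 14:45-15:00.
Summing the common windows: 30 + 15 = 45 minutes.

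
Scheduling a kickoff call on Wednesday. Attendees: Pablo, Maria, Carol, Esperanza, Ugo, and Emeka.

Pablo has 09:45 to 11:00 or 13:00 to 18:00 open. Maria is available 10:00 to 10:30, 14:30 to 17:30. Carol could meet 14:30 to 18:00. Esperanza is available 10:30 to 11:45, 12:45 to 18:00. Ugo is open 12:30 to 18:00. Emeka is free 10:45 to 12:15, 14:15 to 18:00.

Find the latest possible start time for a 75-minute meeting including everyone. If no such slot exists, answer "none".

Pablo ∩ Maria: 10:00-10:30, 14:30-17:30.
Pablo ∩ Maria ∩ Carol: 14:30-17:30.
Pablo ∩ Maria ∩ Carol ∩ Esperanza: 14:30-17:30.
Pablo ∩ Maria ∩ Carol ∩ Esperanza ∩ Ugo: 14:30-17:30.
Pablo ∩ Maria ∩ Carol ∩ Esperanza ∩ Ugo ∩ Emeka: 14:30-17:30.
The last common window of at least 75 minutes is 14:30-17:30; a 75-minute meeting can start as late as 16:15 and still end by 17:30.

16:15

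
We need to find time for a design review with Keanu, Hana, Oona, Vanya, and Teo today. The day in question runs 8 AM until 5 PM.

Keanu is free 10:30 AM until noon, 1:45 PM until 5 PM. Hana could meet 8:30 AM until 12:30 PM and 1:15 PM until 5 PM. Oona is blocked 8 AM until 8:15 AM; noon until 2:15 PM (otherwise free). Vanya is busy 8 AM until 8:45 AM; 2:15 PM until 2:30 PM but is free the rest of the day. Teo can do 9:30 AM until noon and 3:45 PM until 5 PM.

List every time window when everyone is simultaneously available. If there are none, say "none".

Keanu free: 10:30-12:00, 13:45-17:00.
Hana free: 08:30-12:30, 13:15-17:00.
Oona free: 08:15-12:00, 14:15-17:00 (invert busy blocks within the working day).
Vanya free: 08:45-14:15, 14:30-17:00 (invert busy blocks within the working day).
Teo free: 09:30-12:00, 15:45-17:00.
Keanu ∩ Hana: 10:30-12:00, 13:45-17:00.
Keanu ∩ Hana ∩ Oona: 10:30-12:00, 14:15-17:00.
Keanu ∩ Hana ∩ Oona ∩ Vanya: 10:30-12:00, 14:30-17:00.
Keanu ∩ Hana ∩ Oona ∩ Vanya ∩ Teo: 10:30-12:00, 15:45-17:00.

10:30-12:00, 15:45-17:00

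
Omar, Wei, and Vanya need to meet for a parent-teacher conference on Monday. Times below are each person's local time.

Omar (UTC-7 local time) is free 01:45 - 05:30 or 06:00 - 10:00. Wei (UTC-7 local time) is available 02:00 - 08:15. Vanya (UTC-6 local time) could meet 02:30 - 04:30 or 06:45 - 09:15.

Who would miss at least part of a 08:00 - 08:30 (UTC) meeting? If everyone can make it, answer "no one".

Omar, Vanya, Wei

Omar in UTC: 08:45-12:30, 13:00-17:00 (add 7h to convert from UTC-7).
Wei in UTC: 09:00-15:15 (add 7h to convert from UTC-7).
Vanya in UTC: 08:30-10:30, 12:45-15:15 (add 6h to convert from UTC-6).
Omar: not fully free for 08:00-08:30. Wei: not fully free for 08:00-08:30. Vanya: not fully free for 08:00-08:30.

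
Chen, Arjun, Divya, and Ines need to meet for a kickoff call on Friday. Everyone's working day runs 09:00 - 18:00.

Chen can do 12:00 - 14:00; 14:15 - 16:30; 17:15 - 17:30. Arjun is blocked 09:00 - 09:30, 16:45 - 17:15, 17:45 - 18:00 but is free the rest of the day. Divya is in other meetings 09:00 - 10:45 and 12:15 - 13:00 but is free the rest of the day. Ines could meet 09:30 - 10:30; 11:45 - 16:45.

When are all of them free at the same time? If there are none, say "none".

Chen free: 12:00-14:00, 14:15-16:30, 17:15-17:30.
Arjun free: 09:30-16:45, 17:15-17:45 (invert busy blocks within the working day).
Divya free: 10:45-12:15, 13:00-18:00 (invert busy blocks within the working day).
Ines free: 09:30-10:30, 11:45-16:45.
Chen ∩ Arjun: 12:00-14:00, 14:15-16:30, 17:15-17:30.
Chen ∩ Arjun ∩ Divya: 12:00-12:15, 13:00-14:00, 14:15-16:30, 17:15-17:30.
Chen ∩ Arjun ∩ Divya ∩ Ines: 12:00-12:15, 13:00-14:00, 14:15-16:30.
Those are the intersection windows.

12:00-12:15, 13:00-14:00, 14:15-16:30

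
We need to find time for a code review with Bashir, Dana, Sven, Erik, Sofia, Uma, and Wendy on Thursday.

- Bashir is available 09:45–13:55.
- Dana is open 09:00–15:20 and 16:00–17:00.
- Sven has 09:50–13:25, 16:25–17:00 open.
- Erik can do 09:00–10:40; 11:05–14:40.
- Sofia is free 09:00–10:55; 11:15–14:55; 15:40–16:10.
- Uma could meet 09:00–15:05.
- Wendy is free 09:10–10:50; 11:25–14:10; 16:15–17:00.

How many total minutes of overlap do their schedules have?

Bashir ∩ Dana: 09:45-13:55.
Bashir ∩ Dana ∩ Sven: 09:50-13:25.
Bashir ∩ Dana ∩ Sven ∩ Erik: 09:50-10:40, 11:05-13:25.
Bashir ∩ Dana ∩ Sven ∩ Erik ∩ Sofia: 09:50-10:40, 11:15-13:25.
Bashir ∩ Dana ∩ Sven ∩ Erik ∩ Sofia ∩ Uma: 09:50-10:40, 11:15-13:25.
Bashir ∩ Dana ∩ Sven ∩ Erik ∩ Sofia ∩ Uma ∩ Wendy: 09:50-10:40, 11:25-13:25.
Those are the intersection windows.
Summing the common windows: 50 + 120 = 170 minutes.

170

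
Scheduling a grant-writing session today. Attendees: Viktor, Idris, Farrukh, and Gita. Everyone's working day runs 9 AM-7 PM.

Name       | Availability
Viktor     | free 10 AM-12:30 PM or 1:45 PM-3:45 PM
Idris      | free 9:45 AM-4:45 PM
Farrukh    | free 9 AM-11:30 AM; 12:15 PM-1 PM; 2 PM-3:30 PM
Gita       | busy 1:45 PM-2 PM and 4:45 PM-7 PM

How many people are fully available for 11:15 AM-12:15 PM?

Viktor free: 10:00-12:30, 13:45-15:45.
Idris free: 09:45-16:45.
Farrukh free: 09:00-11:30, 12:15-13:00, 14:00-15:30.
Gita free: 09:00-13:45, 14:00-16:45 (invert busy blocks within the working day).
Viktor, Idris, and Gita can make the full 11:15-12:15 slot — that's 3.

3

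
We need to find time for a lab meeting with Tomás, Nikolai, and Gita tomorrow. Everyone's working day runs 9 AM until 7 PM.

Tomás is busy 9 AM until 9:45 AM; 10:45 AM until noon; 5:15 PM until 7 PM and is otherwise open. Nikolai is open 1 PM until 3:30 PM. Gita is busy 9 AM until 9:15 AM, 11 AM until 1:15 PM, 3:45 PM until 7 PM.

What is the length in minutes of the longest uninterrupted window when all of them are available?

Tomás free: 09:45-10:45, 12:00-17:15 (invert busy blocks within the working day).
Nikolai free: 13:00-15:30.
Gita free: 09:15-11:00, 13:15-15:45 (invert busy blocks within the working day).
Tomás ∩ Nikolai: 13:00-15:30.
Tomás ∩ Nikolai ∩ Gita: 13:15-15:30.
The longest is 13:15-15:30 at 135 minutes.

135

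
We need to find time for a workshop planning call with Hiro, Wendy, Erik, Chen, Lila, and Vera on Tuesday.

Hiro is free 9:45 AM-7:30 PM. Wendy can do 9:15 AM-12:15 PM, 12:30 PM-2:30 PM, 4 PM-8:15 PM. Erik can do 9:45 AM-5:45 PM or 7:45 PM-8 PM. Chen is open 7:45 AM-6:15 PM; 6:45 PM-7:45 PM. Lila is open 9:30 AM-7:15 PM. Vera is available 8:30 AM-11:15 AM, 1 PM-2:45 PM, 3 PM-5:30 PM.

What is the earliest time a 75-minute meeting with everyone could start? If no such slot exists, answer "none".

Hiro ∩ Wendy: 09:45-12:15, 12:30-14:30, 16:00-19:30.
Hiro ∩ Wendy ∩ Erik: 09:45-12:15, 12:30-14:30, 16:00-17:45.
Hiro ∩ Wendy ∩ Erik ∩ Chen: 09:45-12:15, 12:30-14:30, 16:00-17:45.
Hiro ∩ Wendy ∩ Erik ∩ Chen ∩ Lila: 09:45-12:15, 12:30-14:30, 16:00-17:45.
Hiro ∩ Wendy ∩ Erik ∩ Chen ∩ Lila ∩ Vera: 09:45-11:15, 13:00-14:30, 16:00-17:30.
Those are the intersection windows.
The first common window of at least 75 minutes is 09:45-11:15, so the earliest start is 09:45.

09:45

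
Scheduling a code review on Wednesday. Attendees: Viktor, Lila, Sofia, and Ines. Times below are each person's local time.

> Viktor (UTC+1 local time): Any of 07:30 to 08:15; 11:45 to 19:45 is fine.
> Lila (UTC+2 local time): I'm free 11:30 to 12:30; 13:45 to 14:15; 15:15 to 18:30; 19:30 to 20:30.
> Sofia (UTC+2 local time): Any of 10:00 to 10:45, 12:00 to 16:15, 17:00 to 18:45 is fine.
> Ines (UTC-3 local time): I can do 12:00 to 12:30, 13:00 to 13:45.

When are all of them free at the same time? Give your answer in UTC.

15:00-15:30, 16:00-16:30

Viktor in UTC: 06:30-07:15, 10:45-18:45 (subtract 1h to convert from UTC+1).
Lila in UTC: 09:30-10:30, 11:45-12:15, 13:15-16:30, 17:30-18:30 (subtract 2h to convert from UTC+2).
Sofia in UTC: 08:00-08:45, 10:00-14:15, 15:00-16:45 (subtract 2h to convert from UTC+2).
Ines in UTC: 15:00-15:30, 16:00-16:45 (add 3h to convert from UTC-3).
Viktor ∩ Lila: 11:45-12:15, 13:15-16:30, 17:30-18:30.
Viktor ∩ Lila ∩ Sofia: 11:45-12:15, 13:15-14:15, 15:00-16:30.
Viktor ∩ Lila ∩ Sofia ∩ Ines: 15:00-15:30, 16:00-16:30.
So the common availability across everyone is 15:00-15:30, 16:00-16:30.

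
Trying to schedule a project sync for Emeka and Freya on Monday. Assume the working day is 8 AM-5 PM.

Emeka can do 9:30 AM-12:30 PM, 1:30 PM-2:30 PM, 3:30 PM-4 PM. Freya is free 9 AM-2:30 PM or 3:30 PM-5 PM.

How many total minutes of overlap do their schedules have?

270

Emeka ∩ Freya: 09:30-12:30, 13:30-14:30, 15:30-16:00.
Those are the intersection windows.
Summing the common windows: 180 + 60 + 30 = 270 minutes.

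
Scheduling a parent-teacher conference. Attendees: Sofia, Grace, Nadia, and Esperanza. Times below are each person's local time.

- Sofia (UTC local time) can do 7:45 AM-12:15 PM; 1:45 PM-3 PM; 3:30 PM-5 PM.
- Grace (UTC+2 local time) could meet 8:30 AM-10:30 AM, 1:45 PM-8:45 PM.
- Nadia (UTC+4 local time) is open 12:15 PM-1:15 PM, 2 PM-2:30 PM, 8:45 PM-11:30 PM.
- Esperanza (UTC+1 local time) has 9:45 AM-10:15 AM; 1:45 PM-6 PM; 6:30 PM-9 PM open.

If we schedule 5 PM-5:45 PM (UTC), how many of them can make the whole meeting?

Sofia in UTC: 07:45-12:15, 13:45-15:00, 15:30-17:00.
Grace in UTC: 06:30-08:30, 11:45-18:45 (subtract 2h to convert from UTC+2).
Nadia in UTC: 08:15-09:15, 10:00-10:30, 16:45-19:30 (subtract 4h to convert from UTC+4).
Esperanza in UTC: 08:45-09:15, 12:45-17:00, 17:30-20:00 (subtract 1h to convert from UTC+1).
Grace and Nadia can make the full 17:00-17:45 slot — that's 2.

2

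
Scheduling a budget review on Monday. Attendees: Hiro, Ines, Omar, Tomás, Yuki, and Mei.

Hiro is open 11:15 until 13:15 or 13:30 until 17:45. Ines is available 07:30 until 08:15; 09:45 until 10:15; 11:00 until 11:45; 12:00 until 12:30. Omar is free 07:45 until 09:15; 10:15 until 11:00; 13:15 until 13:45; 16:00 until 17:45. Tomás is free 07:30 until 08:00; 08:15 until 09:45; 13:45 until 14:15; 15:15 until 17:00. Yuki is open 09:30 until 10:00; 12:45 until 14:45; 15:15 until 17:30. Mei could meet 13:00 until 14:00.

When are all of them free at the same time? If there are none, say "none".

Hiro ∩ Ines: 11:15-11:45, 12:00-12:30.
Hiro ∩ Ines ∩ Omar: ∅.
Hiro ∩ Ines ∩ Omar ∩ Tomás: ∅.
Hiro ∩ Ines ∩ Omar ∩ Tomás ∩ Yuki: ∅.
Hiro ∩ Ines ∩ Omar ∩ Tomás ∩ Yuki ∩ Mei: ∅.
There is no time when everyone is free.

none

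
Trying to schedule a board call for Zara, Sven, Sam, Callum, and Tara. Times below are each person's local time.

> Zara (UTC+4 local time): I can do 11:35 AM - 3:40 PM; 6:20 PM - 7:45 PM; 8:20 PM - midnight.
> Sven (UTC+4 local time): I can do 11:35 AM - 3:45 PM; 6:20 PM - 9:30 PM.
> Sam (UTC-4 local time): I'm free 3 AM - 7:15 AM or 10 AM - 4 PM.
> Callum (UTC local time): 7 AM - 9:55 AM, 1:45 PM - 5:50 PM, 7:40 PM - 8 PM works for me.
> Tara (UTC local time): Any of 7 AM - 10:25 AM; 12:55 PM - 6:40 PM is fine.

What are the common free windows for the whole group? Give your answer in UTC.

Zara in UTC: 07:35-11:40, 14:20-15:45, 16:20-20:00 (subtract 4h to convert from UTC+4).
Sven in UTC: 07:35-11:45, 14:20-17:30 (subtract 4h to convert from UTC+4).
Sam in UTC: 07:00-11:15, 14:00-20:00 (add 4h to convert from UTC-4).
Callum in UTC: 07:00-09:55, 13:45-17:50, 19:40-20:00.
Tara in UTC: 07:00-10:25, 12:55-18:40.
Zara ∩ Sven: 07:35-11:40, 14:20-15:45, 16:20-17:30.
Zara ∩ Sven ∩ Sam: 07:35-11:15, 14:20-15:45, 16:20-17:30.
Zara ∩ Sven ∩ Sam ∩ Callum: 07:35-09:55, 14:20-15:45, 16:20-17:30.
Zara ∩ Sven ∩ Sam ∩ Callum ∩ Tara: 07:35-09:55, 14:20-15:45, 16:20-17:30.

07:35-09:55, 14:20-15:45, 16:20-17:30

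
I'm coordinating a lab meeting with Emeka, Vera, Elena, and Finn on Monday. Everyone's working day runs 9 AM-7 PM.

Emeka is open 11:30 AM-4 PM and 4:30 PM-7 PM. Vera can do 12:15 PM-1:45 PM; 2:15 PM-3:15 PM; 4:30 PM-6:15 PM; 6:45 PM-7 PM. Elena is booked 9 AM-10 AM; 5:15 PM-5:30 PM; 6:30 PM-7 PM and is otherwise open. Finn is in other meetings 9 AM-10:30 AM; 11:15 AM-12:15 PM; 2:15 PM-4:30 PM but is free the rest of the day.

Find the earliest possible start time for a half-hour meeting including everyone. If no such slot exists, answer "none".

12:15

Emeka free: 11:30-16:00, 16:30-19:00.
Vera free: 12:15-13:45, 14:15-15:15, 16:30-18:15, 18:45-19:00.
Elena free: 10:00-17:15, 17:30-18:30 (invert busy blocks within the working day).
Finn free: 10:30-11:15, 12:15-14:15, 16:30-19:00 (invert busy blocks within the working day).
Emeka ∩ Vera: 12:15-13:45, 14:15-15:15, 16:30-18:15, 18:45-19:00.
Emeka ∩ Vera ∩ Elena: 12:15-13:45, 14:15-15:15, 16:30-17:15, 17:30-18:15.
Emeka ∩ Vera ∩ Elena ∩ Finn: 12:15-13:45, 16:30-17:15, 17:30-18:15.
The first common window of at least 30 minutes is 12:15-13:45, so the earliest start is 12:15.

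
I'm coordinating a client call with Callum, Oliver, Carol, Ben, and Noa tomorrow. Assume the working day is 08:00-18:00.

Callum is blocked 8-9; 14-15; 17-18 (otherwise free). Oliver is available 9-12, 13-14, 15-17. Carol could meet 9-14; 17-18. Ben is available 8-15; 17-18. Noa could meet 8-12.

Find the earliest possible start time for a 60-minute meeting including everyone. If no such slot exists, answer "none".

Callum free: 09:00-14:00, 15:00-17:00 (invert busy blocks within the working day).
Oliver free: 09:00-12:00, 13:00-14:00, 15:00-17:00.
Carol free: 09:00-14:00, 17:00-18:00.
Ben free: 08:00-15:00, 17:00-18:00.
Noa free: 08:00-12:00.
Callum ∩ Oliver: 09:00-12:00, 13:00-14:00, 15:00-17:00.
Callum ∩ Oliver ∩ Carol: 09:00-12:00, 13:00-14:00.
Callum ∩ Oliver ∩ Carol ∩ Ben: 09:00-12:00, 13:00-14:00.
Callum ∩ Oliver ∩ Carol ∩ Ben ∩ Noa: 09:00-12:00.
The first common window of at least 60 minutes is 09:00-12:00, so the earliest start is 09:00.

09:00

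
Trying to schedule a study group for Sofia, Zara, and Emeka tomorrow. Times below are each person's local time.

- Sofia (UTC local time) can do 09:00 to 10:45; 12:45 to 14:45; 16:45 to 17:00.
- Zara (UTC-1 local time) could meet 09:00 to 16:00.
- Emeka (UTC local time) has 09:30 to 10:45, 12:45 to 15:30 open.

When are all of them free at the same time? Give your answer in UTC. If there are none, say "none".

Sofia in UTC: 09:00-10:45, 12:45-14:45, 16:45-17:00.
Zara in UTC: 10:00-17:00 (add 1h to convert from UTC-1).
Emeka in UTC: 09:30-10:45, 12:45-15:30.
Sofia ∩ Zara: 10:00-10:45, 12:45-14:45, 16:45-17:00.
Sofia ∩ Zara ∩ Emeka: 10:00-10:45, 12:45-14:45.

10:00-10:45, 12:45-14:45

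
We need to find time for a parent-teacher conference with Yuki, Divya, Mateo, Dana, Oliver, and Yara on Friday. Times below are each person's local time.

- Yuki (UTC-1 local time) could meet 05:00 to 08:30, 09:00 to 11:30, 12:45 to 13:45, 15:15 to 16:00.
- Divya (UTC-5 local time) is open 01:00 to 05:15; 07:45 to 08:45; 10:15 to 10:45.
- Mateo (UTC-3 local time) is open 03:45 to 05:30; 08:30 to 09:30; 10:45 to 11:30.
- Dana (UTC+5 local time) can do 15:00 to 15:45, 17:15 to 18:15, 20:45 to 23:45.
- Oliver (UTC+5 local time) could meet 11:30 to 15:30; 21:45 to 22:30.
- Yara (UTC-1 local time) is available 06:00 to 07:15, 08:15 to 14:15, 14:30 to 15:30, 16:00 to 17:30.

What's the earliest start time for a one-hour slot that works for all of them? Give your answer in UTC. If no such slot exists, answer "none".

Yuki in UTC: 06:00-09:30, 10:00-12:30, 13:45-14:45, 16:15-17:00 (add 1h to convert from UTC-1).
Divya in UTC: 06:00-10:15, 12:45-13:45, 15:15-15:45 (add 5h to convert from UTC-5).
Mateo in UTC: 06:45-08:30, 11:30-12:30, 13:45-14:30 (add 3h to convert from UTC-3).
Dana in UTC: 10:00-10:45, 12:15-13:15, 15:45-18:45 (subtract 5h to convert from UTC+5).
Oliver in UTC: 06:30-10:30, 16:45-17:30 (subtract 5h to convert from UTC+5).
Yara in UTC: 07:00-08:15, 09:15-15:15, 15:30-16:30, 17:00-18:30 (add 1h to convert from UTC-1).
Yuki ∩ Divya: 06:00-09:30, 10:00-10:15.
Yuki ∩ Divya ∩ Mateo: 06:45-08:30.
Yuki ∩ Divya ∩ Mateo ∩ Dana: ∅.
Yuki ∩ Divya ∩ Mateo ∩ Dana ∩ Oliver: ∅.
Yuki ∩ Divya ∩ Mateo ∩ Dana ∩ Oliver ∩ Yara: ∅.
There is no time when everyone is free.
No common window is at least 60 minutes long.

none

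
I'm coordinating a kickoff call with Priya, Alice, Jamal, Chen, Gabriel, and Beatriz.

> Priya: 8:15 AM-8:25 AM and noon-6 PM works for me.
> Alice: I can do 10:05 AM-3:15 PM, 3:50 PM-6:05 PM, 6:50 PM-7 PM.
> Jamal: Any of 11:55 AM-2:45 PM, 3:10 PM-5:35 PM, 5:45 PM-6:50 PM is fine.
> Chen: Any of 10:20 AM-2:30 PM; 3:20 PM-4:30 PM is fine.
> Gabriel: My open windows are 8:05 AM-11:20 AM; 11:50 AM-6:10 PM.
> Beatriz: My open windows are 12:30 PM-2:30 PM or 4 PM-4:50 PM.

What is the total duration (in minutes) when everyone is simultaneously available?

150

Priya ∩ Alice: 12:00-15:15, 15:50-18:00.
Priya ∩ Alice ∩ Jamal: 12:00-14:45, 15:10-15:15, 15:50-17:35, 17:45-18:00.
Priya ∩ Alice ∩ Jamal ∩ Chen: 12:00-14:30, 15:50-16:30.
Priya ∩ Alice ∩ Jamal ∩ Chen ∩ Gabriel: 12:00-14:30, 15:50-16:30.
Priya ∩ Alice ∩ Jamal ∩ Chen ∩ Gabriel ∩ Beatriz: 12:30-14:30, 16:00-16:30.
So the common availability across everyone is 12:30-14:30, 16:00-16:30.
Summing the common windows: 120 + 30 = 150 minutes.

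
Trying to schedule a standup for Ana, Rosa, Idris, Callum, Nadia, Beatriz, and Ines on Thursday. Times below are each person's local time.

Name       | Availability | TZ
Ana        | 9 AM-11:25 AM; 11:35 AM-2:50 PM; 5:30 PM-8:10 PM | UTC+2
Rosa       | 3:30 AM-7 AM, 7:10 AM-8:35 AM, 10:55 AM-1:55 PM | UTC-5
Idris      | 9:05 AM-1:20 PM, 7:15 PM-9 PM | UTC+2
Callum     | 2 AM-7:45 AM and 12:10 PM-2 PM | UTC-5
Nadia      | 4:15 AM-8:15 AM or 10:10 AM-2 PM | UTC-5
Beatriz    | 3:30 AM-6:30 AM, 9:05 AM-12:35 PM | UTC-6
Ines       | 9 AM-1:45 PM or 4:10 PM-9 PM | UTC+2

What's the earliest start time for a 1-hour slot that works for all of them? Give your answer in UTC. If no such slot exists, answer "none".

09:35

Ana in UTC: 07:00-09:25, 09:35-12:50, 15:30-18:10 (subtract 2h to convert from UTC+2).
Rosa in UTC: 08:30-12:00, 12:10-13:35, 15:55-18:55 (add 5h to convert from UTC-5).
Idris in UTC: 07:05-11:20, 17:15-19:00 (subtract 2h to convert from UTC+2).
Callum in UTC: 07:00-12:45, 17:10-19:00 (add 5h to convert from UTC-5).
Nadia in UTC: 09:15-13:15, 15:10-19:00 (add 5h to convert from UTC-5).
Beatriz in UTC: 09:30-12:30, 15:05-18:35 (add 6h to convert from UTC-6).
Ines in UTC: 07:00-11:45, 14:10-19:00 (subtract 2h to convert from UTC+2).
Ana ∩ Rosa: 08:30-09:25, 09:35-12:00, 12:10-12:50, 15:55-18:10.
Ana ∩ Rosa ∩ Idris: 08:30-09:25, 09:35-11:20, 17:15-18:10.
Ana ∩ Rosa ∩ Idris ∩ Callum: 08:30-09:25, 09:35-11:20, 17:15-18:10.
Ana ∩ Rosa ∩ Idris ∩ Callum ∩ Nadia: 09:15-09:25, 09:35-11:20, 17:15-18:10.
Ana ∩ Rosa ∩ Idris ∩ Callum ∩ Nadia ∩ Beatriz: 09:35-11:20, 17:15-18:10.
Ana ∩ Rosa ∩ Idris ∩ Callum ∩ Nadia ∩ Beatriz ∩ Ines: 09:35-11:20, 17:15-18:10.
The first common window of at least 60 minutes is 09:35-11:20, so the earliest start is 09:35.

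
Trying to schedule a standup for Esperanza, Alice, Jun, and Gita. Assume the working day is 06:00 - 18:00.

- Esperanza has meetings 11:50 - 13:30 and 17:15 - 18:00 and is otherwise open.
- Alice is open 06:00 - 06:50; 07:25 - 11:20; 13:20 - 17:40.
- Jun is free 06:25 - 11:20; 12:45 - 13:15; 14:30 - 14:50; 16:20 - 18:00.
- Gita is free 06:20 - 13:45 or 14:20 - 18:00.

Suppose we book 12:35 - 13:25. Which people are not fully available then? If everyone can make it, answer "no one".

Esperanza free: 06:00-11:50, 13:30-17:15 (invert busy blocks within the working day).
Alice free: 06:00-06:50, 07:25-11:20, 13:20-17:40.
Jun free: 06:25-11:20, 12:45-13:15, 14:30-14:50, 16:20-18:00.
Gita free: 06:20-13:45, 14:20-18:00.
Esperanza: not fully free for 12:35-13:25. Alice: not fully free for 12:35-13:25. Jun: not fully free for 12:35-13:25. Gita: free for 12:35-13:25.

Alice, Esperanza, Jun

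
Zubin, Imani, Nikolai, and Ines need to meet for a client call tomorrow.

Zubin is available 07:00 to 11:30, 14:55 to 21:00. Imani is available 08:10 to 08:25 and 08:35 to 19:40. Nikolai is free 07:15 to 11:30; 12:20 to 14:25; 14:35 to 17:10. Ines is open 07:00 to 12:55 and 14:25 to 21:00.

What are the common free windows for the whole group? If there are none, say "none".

Zubin ∩ Imani: 08:10-08:25, 08:35-11:30, 14:55-19:40.
Zubin ∩ Imani ∩ Nikolai: 08:10-08:25, 08:35-11:30, 14:55-17:10.
Zubin ∩ Imani ∩ Nikolai ∩ Ines: 08:10-08:25, 08:35-11:30, 14:55-17:10.

08:10-08:25, 08:35-11:30, 14:55-17:10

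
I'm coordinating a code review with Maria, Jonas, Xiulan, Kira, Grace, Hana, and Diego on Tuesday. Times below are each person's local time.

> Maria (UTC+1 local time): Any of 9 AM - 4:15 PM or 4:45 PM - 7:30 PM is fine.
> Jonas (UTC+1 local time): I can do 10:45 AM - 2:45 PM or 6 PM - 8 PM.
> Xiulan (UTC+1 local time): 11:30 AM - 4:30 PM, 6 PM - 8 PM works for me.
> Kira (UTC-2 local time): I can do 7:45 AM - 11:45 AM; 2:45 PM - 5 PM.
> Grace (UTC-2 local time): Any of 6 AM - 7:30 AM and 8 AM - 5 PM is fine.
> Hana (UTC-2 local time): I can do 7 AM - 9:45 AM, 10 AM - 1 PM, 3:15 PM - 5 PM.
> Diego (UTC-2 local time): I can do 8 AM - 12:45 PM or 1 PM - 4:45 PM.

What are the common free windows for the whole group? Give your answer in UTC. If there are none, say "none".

Maria in UTC: 08:00-15:15, 15:45-18:30 (subtract 1h to convert from UTC+1).
Jonas in UTC: 09:45-13:45, 17:00-19:00 (subtract 1h to convert from UTC+1).
Xiulan in UTC: 10:30-15:30, 17:00-19:00 (subtract 1h to convert from UTC+1).
Kira in UTC: 09:45-13:45, 16:45-19:00 (add 2h to convert from UTC-2).
Grace in UTC: 08:00-09:30, 10:00-19:00 (add 2h to convert from UTC-2).
Hana in UTC: 09:00-11:45, 12:00-15:00, 17:15-19:00 (add 2h to convert from UTC-2).
Diego in UTC: 10:00-14:45, 15:00-18:45 (add 2h to convert from UTC-2).
Maria ∩ Jonas: 09:45-13:45, 17:00-18:30.
Maria ∩ Jonas ∩ Xiulan: 10:30-13:45, 17:00-18:30.
Maria ∩ Jonas ∩ Xiulan ∩ Kira: 10:30-13:45, 17:00-18:30.
Maria ∩ Jonas ∩ Xiulan ∩ Kira ∩ Grace: 10:30-13:45, 17:00-18:30.
Maria ∩ Jonas ∩ Xiulan ∩ Kira ∩ Grace ∩ Hana: 10:30-11:45, 12:00-13:45, 17:15-18:30.
Maria ∩ Jonas ∩ Xiulan ∩ Kira ∩ Grace ∩ Hana ∩ Diego: 10:30-11:45, 12:00-13:45, 17:15-18:30.

10:30-11:45, 12:00-13:45, 17:15-18:30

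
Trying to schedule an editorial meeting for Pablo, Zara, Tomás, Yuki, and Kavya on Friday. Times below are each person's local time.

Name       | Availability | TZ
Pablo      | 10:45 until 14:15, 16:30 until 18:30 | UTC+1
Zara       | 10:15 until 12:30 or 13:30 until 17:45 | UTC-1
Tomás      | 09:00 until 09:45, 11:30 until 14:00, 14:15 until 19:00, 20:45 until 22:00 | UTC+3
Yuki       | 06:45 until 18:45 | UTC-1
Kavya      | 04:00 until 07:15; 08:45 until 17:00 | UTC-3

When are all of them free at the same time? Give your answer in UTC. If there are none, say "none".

11:45-13:15, 15:30-16:00

Pablo in UTC: 09:45-13:15, 15:30-17:30 (subtract 1h to convert from UTC+1).
Zara in UTC: 11:15-13:30, 14:30-18:45 (add 1h to convert from UTC-1).
Tomás in UTC: 06:00-06:45, 08:30-11:00, 11:15-16:00, 17:45-19:00 (subtract 3h to convert from UTC+3).
Yuki in UTC: 07:45-19:45 (add 1h to convert from UTC-1).
Kavya in UTC: 07:00-10:15, 11:45-20:00 (add 3h to convert from UTC-3).
Pablo ∩ Zara: 11:15-13:15, 15:30-17:30.
Pablo ∩ Zara ∩ Tomás: 11:15-13:15, 15:30-16:00.
Pablo ∩ Zara ∩ Tomás ∩ Yuki: 11:15-13:15, 15:30-16:00.
Pablo ∩ Zara ∩ Tomás ∩ Yuki ∩ Kavya: 11:45-13:15, 15:30-16:00.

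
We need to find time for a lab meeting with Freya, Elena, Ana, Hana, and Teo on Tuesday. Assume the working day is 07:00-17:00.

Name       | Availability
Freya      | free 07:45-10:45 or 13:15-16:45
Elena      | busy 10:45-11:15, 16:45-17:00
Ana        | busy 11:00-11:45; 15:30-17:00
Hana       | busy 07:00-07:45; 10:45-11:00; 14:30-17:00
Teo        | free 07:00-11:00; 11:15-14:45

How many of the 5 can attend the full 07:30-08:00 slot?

3

Freya free: 07:45-10:45, 13:15-16:45.
Elena free: 07:00-10:45, 11:15-16:45 (invert busy blocks within the working day).
Ana free: 07:00-11:00, 11:45-15:30 (invert busy blocks within the working day).
Hana free: 07:45-10:45, 11:00-14:30 (invert busy blocks within the working day).
Teo free: 07:00-11:00, 11:15-14:45.
Elena, Ana, and Teo can make the full 07:30-08:00 slot — that's 3.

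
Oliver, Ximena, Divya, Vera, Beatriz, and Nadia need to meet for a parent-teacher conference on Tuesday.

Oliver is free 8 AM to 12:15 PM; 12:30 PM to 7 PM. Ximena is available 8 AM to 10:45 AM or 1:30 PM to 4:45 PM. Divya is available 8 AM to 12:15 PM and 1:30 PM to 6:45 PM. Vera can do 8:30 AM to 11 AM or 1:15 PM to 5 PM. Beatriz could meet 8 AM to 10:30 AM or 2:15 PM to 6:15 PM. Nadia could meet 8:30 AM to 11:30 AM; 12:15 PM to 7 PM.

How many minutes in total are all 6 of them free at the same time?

Oliver ∩ Ximena: 08:00-10:45, 13:30-16:45.
Oliver ∩ Ximena ∩ Divya: 08:00-10:45, 13:30-16:45.
Oliver ∩ Ximena ∩ Divya ∩ Vera: 08:30-10:45, 13:30-16:45.
Oliver ∩ Ximena ∩ Divya ∩ Vera ∩ Beatriz: 08:30-10:30, 14:15-16:45.
Oliver ∩ Ximena ∩ Divya ∩ Vera ∩ Beatriz ∩ Nadia: 08:30-10:30, 14:15-16:45.
Summing the common windows: 120 + 150 = 270 minutes.

270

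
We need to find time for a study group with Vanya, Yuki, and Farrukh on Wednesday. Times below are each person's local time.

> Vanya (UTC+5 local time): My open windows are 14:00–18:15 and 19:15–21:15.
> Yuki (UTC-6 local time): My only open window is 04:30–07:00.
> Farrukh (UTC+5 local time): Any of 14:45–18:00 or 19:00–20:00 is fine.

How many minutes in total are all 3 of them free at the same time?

Vanya in UTC: 09:00-13:15, 14:15-16:15 (subtract 5h to convert from UTC+5).
Yuki in UTC: 10:30-13:00 (add 6h to convert from UTC-6).
Farrukh in UTC: 09:45-13:00, 14:00-15:00 (subtract 5h to convert from UTC+5).
Vanya ∩ Yuki: 10:30-13:00.
Vanya ∩ Yuki ∩ Farrukh: 10:30-13:00.
So the common availability across everyone is 10:30-13:00.
That's a single block of 150 minutes.

150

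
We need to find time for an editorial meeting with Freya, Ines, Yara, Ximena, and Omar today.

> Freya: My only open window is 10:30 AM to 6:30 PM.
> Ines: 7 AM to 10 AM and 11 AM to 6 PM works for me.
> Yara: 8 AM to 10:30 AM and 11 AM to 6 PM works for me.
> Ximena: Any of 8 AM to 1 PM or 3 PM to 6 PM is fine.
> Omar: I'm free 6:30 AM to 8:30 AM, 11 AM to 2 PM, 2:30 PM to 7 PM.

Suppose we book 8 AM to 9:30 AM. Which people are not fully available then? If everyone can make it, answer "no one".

Freya, Omar

Freya: not fully free for 08:00-09:30. Ines: free for 08:00-09:30. Yara: free for 08:00-09:30. Ximena: free for 08:00-09:30. Omar: not fully free for 08:00-09:30.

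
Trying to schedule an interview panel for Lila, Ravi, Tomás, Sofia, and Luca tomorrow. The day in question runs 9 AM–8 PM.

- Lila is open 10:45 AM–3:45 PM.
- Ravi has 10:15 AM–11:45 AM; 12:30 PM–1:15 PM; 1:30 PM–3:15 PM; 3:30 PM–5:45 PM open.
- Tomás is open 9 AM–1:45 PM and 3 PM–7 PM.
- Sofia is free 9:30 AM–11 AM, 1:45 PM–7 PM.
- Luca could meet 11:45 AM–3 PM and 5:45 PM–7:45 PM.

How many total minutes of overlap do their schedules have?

Lila ∩ Ravi: 10:45-11:45, 12:30-13:15, 13:30-15:15, 15:30-15:45.
Lila ∩ Ravi ∩ Tomás: 10:45-11:45, 12:30-13:15, 13:30-13:45, 15:00-15:15, 15:30-15:45.
Lila ∩ Ravi ∩ Tomás ∩ Sofia: 10:45-11:00, 15:00-15:15, 15:30-15:45.
Lila ∩ Ravi ∩ Tomás ∩ Sofia ∩ Luca: ∅.
There is no time when everyone is free.
There is no common window, so the total is 0 minutes.

0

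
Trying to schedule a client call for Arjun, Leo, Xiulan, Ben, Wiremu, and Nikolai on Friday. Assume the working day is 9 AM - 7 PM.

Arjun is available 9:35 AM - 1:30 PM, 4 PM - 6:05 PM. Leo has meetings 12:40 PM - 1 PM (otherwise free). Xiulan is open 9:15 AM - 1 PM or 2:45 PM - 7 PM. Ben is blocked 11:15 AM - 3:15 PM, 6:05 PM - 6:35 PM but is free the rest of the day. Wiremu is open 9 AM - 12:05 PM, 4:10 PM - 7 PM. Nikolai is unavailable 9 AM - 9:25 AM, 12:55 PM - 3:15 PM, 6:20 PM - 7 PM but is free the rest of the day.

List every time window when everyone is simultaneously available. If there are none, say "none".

Arjun free: 09:35-13:30, 16:00-18:05.
Leo free: 09:00-12:40, 13:00-19:00 (invert busy blocks within the working day).
Xiulan free: 09:15-13:00, 14:45-19:00.
Ben free: 09:00-11:15, 15:15-18:05, 18:35-19:00 (invert busy blocks within the working day).
Wiremu free: 09:00-12:05, 16:10-19:00.
Nikolai free: 09:25-12:55, 15:15-18:20 (invert busy blocks within the working day).
Arjun ∩ Leo: 09:35-12:40, 13:00-13:30, 16:00-18:05.
Arjun ∩ Leo ∩ Xiulan: 09:35-12:40, 16:00-18:05.
Arjun ∩ Leo ∩ Xiulan ∩ Ben: 09:35-11:15, 16:00-18:05.
Arjun ∩ Leo ∩ Xiulan ∩ Ben ∩ Wiremu: 09:35-11:15, 16:10-18:05.
Arjun ∩ Leo ∩ Xiulan ∩ Ben ∩ Wiremu ∩ Nikolai: 09:35-11:15, 16:10-18:05.
Those are the intersection windows.

09:35-11:15, 16:10-18:05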